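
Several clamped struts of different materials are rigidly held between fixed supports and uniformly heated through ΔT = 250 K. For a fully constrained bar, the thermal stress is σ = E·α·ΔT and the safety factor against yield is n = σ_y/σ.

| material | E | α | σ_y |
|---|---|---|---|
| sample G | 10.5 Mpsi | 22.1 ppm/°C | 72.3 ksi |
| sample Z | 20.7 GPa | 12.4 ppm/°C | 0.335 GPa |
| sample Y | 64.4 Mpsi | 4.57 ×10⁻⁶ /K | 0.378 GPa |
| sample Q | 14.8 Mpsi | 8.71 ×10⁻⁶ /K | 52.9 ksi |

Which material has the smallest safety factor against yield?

sample Y

In consistent units (E in GPa, α in ×10⁻⁶/K, σ_y in MPa):
  sample G: E = 72.39, α = 22.1, σ_y = 498.5 → σ = 400 MPa, n = 1.25
  sample Z: E = 20.70, α = 12.4, σ_y = 335.0 → σ = 64.2 MPa, n = 5.22
  sample Y: E = 444.0, α = 4.57, σ_y = 378.0 → σ = 507 MPa, n = 0.745
  sample Q: E = 102.0, α = 8.71, σ_y = 364.7 → σ = 222 MPa, n = 1.64
Sample Y has the lowest safety factor, n = 0.745.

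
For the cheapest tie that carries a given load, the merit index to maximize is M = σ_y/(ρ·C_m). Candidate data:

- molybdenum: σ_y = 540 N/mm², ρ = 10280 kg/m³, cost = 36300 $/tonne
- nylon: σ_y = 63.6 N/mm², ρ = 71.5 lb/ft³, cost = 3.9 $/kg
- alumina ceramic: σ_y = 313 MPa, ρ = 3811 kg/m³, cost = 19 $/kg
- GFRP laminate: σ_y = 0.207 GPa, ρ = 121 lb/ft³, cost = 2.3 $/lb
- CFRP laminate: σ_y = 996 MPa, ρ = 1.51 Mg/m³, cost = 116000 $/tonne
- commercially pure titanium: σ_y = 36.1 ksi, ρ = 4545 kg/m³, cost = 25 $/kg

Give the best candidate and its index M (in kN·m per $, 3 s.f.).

Normalizing units and computing the index:
  molybdenum: σ_y = 540.0 MPa, ρ = 10280 kg/m³, cost = 36.30 $/kg
  nylon: σ_y = 63.60 MPa, ρ = 1145 kg/m³, cost = 3.900 $/kg
  alumina ceramic: σ_y = 313.0 MPa, ρ = 3811 kg/m³, cost = 19.00 $/kg
  GFRP laminate: σ_y = 207.0 MPa, ρ = 1938 kg/m³, cost = 5.071 $/kg
  CFRP laminate: σ_y = 996.0 MPa, ρ = 1510 kg/m³, cost = 116.0 $/kg
  commercially pure titanium: σ_y = 248.9 MPa, ρ = 4545 kg/m³, cost = 25.00 $/kg
  GFRP laminate: M = 21.1 kN·m per $
  nylon: M = 14.2 kN·m per $
  CFRP laminate: M = 5.69 kN·m per $
  alumina ceramic: M = 4.32 kN·m per $
  commercially pure titanium: M = 2.19 kN·m per $
  molybdenum: M = 1.45 kN·m per $
The maximum is for GFRP laminate.

GFRP laminate, M = 21.1 kN·m per $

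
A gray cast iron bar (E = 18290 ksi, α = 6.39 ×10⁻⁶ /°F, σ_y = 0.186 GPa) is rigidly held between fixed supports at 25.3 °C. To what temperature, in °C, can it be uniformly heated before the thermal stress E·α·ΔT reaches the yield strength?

E = 18290 ksi = 126.1 GPa.
α = 6.39×10⁻⁶/°F × 9/5 = 11.5×10⁻⁶/K.
σ_y = 0.186 GPa = 186.0 MPa.
E·α·ΔT = 186.0 MPa ⇒ ΔT = 186.0 / (126.1×10³ × 11.5×10⁻⁶) = 128.2 K.
T = 25.3 + 128.2 = 153.5 °C.

154 °C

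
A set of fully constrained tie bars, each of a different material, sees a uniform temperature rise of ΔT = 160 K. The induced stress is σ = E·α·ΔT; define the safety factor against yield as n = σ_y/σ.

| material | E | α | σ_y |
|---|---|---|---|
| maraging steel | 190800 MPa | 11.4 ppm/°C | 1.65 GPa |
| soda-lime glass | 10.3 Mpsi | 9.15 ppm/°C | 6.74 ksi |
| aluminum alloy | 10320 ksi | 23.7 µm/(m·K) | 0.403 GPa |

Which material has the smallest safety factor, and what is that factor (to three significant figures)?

Per material, after unit conversion:
  maraging steel: E = 190.8, α = 11.4, σ_y = 1650 → σ = 348 MPa, n = 4.74
  soda-lime glass: E = 71.02, α = 9.15, σ_y = 46.47 → σ = 104 MPa, n = 0.447
  aluminum alloy: E = 71.15, α = 23.7, σ_y = 403.0 → σ = 270 MPa, n = 1.49
Soda-lime glass has the lowest safety factor, n = 0.447.

soda-lime glass, n = 0.447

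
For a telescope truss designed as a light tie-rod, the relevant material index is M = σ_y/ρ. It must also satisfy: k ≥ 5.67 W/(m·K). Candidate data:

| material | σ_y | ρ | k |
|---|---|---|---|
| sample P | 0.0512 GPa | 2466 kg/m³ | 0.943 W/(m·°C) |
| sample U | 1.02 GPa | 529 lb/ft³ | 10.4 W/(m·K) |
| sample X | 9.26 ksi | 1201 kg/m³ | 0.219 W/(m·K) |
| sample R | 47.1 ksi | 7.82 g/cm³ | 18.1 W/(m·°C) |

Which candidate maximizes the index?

Screen on constraints: k ≥ 5.67 W/(m·K). Survivors: sample U, sample R.
Normalizing units and computing the index:
  sample U: σ_y = 1020 MPa, ρ = 8474 kg/m³
  sample R: σ_y = 324.7 MPa, ρ = 7820 kg/m³
  sample U: M = 120 kN·m/kg
  sample R: M = 41.5 kN·m/kg
The maximum is for sample U.

sample U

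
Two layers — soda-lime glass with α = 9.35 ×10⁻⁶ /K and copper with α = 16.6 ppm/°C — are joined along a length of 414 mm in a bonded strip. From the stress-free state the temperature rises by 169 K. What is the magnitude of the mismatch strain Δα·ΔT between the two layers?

1.23×10⁻³

Δα = |9.35 − 16.6|×10⁻⁶/K = 7.25×10⁻⁶/K.
Mismatch strain = Δα·ΔT = 7.25×10⁻⁶ × 169.0 = 1.23×10⁻³.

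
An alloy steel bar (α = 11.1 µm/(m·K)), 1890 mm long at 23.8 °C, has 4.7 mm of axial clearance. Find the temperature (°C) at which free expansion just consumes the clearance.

α·L₀·ΔT = 4.7 mm ⇒ ΔT = 4.7 / (11.1×10⁻⁶ × 1890.0) = 224.0 K.
T = 23.8 + 224.0 = 247.8 °C.

248 °C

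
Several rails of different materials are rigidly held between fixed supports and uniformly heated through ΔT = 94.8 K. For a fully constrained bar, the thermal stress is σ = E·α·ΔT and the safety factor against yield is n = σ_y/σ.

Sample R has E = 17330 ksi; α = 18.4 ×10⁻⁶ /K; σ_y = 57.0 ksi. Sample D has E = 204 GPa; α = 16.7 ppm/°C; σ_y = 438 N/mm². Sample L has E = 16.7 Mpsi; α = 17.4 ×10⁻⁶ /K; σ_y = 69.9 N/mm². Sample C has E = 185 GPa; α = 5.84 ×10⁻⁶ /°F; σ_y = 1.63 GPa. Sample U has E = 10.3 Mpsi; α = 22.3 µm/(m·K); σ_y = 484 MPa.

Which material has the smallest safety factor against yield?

sample L

With everything in SI (GPa, ×10⁻⁶/K, MPa):
  sample R: E = 119.5, α = 18.4, σ_y = 393.0 → σ = 208 MPa, n = 1.89
  sample D: E = 204.0, α = 16.7, σ_y = 438.0 → σ = 323 MPa, n = 1.36
  sample L: E = 115.1, α = 17.4, σ_y = 69.90 → σ = 190 MPa, n = 0.368
  sample C: E = 185.0, α = 10.5, σ_y = 1630 → σ = 184 MPa, n = 8.84
  sample U: E = 71.02, α = 22.3, σ_y = 484.0 → σ = 150 MPa, n = 3.22
The minimum is sample L at n = 0.368.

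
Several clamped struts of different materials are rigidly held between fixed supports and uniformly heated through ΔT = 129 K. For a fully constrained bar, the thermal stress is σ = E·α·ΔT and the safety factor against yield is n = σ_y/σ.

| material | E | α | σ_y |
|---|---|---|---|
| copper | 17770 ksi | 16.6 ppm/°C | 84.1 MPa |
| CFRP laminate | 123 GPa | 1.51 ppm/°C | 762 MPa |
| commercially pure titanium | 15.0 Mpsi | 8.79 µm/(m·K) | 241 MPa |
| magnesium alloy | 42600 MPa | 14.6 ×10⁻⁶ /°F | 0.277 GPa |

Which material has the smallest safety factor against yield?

In consistent units (E in GPa, α in ×10⁻⁶/K, σ_y in MPa):
  copper: E = 122.5, α = 16.6, σ_y = 84.10 → σ = 262 MPa, n = 0.321
  CFRP laminate: E = 123.0, α = 1.51, σ_y = 762.0 → σ = 24.0 MPa, n = 31.8
  commercially pure titanium: E = 103.4, α = 8.79, σ_y = 241.0 → σ = 117 MPa, n = 2.06
  magnesium alloy: E = 42.60, α = 26.3, σ_y = 277.0 → σ = 144 MPa, n = 1.92
Copper has the lowest safety factor, n = 0.321.

copper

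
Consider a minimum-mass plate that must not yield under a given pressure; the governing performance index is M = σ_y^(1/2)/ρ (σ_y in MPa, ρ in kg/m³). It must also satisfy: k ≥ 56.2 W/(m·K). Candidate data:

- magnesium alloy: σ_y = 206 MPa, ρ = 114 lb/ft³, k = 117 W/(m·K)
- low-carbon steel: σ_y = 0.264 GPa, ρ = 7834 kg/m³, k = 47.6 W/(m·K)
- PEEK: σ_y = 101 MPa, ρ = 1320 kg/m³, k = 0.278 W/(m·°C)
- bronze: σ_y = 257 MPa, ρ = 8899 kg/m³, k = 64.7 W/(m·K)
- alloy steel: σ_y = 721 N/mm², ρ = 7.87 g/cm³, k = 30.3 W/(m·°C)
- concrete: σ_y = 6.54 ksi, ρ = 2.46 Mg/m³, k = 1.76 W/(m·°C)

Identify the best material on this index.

magnesium alloy

Screen on constraints: k ≥ 56.2 W/(m·K). Survivors: magnesium alloy, bronze.
In SI units:
  magnesium alloy: σ_y = 206.0 MPa, ρ = 1826 kg/m³
  bronze: σ_y = 257.0 MPa, ρ = 8899 kg/m³
  magnesium alloy: M = 7.86×10⁻³
  bronze: M = 1.80×10⁻³
Magnesium alloy ranks first.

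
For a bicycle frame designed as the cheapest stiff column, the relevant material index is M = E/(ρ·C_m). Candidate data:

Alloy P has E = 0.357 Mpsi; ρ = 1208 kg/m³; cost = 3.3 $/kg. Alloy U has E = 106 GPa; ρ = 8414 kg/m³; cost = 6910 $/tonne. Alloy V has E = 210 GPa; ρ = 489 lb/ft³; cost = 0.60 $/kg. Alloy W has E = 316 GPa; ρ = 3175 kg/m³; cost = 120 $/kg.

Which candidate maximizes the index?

In SI units:
  alloy P: E = 2.461 GPa, ρ = 1208 kg/m³, cost = 3.300 $/kg
  alloy U: E = 106.0 GPa, ρ = 8414 kg/m³, cost = 6.910 $/kg
  alloy V: E = 210.0 GPa, ρ = 7833 kg/m³, cost = 0.6000 $/kg
  alloy W: E = 316.0 GPa, ρ = 3175 kg/m³, cost = 120.0 $/kg
  alloy V: M = 44.7 MN·m per $
  alloy U: M = 1.82 MN·m per $
  alloy W: M = 0.829 MN·m per $
  alloy P: M = 0.617 MN·m per $
Alloy V has the largest M.

alloy V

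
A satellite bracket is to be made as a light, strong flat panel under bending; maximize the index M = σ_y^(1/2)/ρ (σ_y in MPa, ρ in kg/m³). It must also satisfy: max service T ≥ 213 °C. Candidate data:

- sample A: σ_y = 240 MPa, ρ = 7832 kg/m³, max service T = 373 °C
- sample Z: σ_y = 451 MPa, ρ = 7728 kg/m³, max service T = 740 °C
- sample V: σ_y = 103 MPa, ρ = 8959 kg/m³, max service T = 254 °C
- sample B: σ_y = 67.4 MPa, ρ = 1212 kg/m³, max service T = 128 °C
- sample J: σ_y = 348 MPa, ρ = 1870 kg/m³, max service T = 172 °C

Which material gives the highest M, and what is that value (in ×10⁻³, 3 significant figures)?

Screen on constraints: max service T ≥ 213 °C. Survivors: sample A, sample Z, sample V.
Evaluate M for each candidate:
  sample Z: M = 2.75×10⁻³
  sample A: M = 1.98×10⁻³
  sample V: M = 1.13×10⁻³
Highest index: sample Z.

sample Z, M = 2.75×10⁻³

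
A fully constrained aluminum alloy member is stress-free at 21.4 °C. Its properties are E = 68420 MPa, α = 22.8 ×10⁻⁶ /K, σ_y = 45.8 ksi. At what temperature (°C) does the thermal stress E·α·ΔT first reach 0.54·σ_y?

131 °C

E = 68420 MPa = 68.42 GPa.
σ_y = 45.8 ksi = 315.8 MPa.
E·α·ΔT = 170.5 MPa ⇒ ΔT = 170.5 / (68.42×10³ × 22.8×10⁻⁶) = 109.3 K.
T = 21.4 + 109.3 = 130.7 °C.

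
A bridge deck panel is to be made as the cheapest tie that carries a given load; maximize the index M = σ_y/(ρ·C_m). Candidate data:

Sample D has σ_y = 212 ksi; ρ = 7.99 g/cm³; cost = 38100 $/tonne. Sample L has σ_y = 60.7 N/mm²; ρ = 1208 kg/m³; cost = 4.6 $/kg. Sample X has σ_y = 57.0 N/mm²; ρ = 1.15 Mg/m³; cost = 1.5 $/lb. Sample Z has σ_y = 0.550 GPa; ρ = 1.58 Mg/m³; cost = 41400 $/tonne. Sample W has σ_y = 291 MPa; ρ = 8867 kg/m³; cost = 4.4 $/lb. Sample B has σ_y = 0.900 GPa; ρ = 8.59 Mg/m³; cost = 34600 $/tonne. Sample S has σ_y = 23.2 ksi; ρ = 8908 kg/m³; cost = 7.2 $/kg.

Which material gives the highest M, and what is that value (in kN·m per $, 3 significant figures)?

sample X, M = 15.0 kN·m per $

In SI units:
  sample D: σ_y = 1462 MPa, ρ = 7990 kg/m³, cost = 38.10 $/kg
  sample L: σ_y = 60.70 MPa, ρ = 1208 kg/m³, cost = 4.600 $/kg
  sample X: σ_y = 57.00 MPa, ρ = 1150 kg/m³, cost = 3.307 $/kg
  sample Z: σ_y = 550.0 MPa, ρ = 1580 kg/m³, cost = 41.40 $/kg
  sample W: σ_y = 291.0 MPa, ρ = 8867 kg/m³, cost = 9.700 $/kg
  sample B: σ_y = 900.0 MPa, ρ = 8590 kg/m³, cost = 34.60 $/kg
  sample S: σ_y = 160.0 MPa, ρ = 8908 kg/m³, cost = 7.200 $/kg
  sample X: M = 15.0 kN·m per $
  sample L: M = 10.9 kN·m per $
  sample Z: M = 8.41 kN·m per $
  sample D: M = 4.80 kN·m per $
  sample W: M = 3.38 kN·m per $
  sample B: M = 3.03 kN·m per $
  sample S: M = 2.49 kN·m per $
The maximum is for sample X.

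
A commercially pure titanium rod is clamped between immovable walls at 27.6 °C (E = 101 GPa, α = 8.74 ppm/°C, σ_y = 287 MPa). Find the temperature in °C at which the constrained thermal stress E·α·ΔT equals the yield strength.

353 °C

E·α·ΔT = 287.0 MPa ⇒ ΔT = 287.0 / (101.0×10³ × 8.74×10⁻⁶) = 325.1 K.
T = 27.6 + 325.1 = 352.7 °C.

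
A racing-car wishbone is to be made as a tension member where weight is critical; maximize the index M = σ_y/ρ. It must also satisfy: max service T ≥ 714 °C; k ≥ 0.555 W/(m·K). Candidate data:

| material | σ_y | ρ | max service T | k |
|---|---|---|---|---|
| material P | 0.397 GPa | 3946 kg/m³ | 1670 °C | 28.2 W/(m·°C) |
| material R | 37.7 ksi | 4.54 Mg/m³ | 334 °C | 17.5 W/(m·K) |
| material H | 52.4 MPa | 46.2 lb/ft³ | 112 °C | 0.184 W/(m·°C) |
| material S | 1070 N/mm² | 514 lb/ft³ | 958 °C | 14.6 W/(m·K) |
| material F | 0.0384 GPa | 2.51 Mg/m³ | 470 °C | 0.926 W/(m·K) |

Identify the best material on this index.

material S

Screen on constraints: max service T ≥ 714 °C; k ≥ 0.555 W/(m·K). Survivors: material P, material S.
Putting every candidate on a common basis:
  material P: σ_y = 397.0 MPa, ρ = 3946 kg/m³
  material S: σ_y = 1070 MPa, ρ = 8233 kg/m³
  material S: M = 130 kN·m/kg
  material P: M = 101 kN·m/kg
The maximum is for material S.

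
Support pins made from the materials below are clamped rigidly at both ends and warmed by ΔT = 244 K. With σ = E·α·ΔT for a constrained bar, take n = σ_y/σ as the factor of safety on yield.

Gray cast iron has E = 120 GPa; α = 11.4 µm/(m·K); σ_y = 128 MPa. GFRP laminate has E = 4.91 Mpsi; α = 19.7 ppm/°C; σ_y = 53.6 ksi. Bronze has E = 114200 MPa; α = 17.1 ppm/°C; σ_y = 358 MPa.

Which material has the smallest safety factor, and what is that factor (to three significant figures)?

In consistent units (E in GPa, α in ×10⁻⁶/K, σ_y in MPa):
  gray cast iron: E = 120.0, α = 11.4, σ_y = 128.0 → σ = 334 MPa, n = 0.383
  GFRP laminate: E = 33.85, α = 19.7, σ_y = 369.6 → σ = 163 MPa, n = 2.27
  bronze: E = 114.2, α = 17.1, σ_y = 358.0 → σ = 476 MPa, n = 0.751
Gray cast iron has the lowest safety factor, n = 0.383.

gray cast iron, n = 0.383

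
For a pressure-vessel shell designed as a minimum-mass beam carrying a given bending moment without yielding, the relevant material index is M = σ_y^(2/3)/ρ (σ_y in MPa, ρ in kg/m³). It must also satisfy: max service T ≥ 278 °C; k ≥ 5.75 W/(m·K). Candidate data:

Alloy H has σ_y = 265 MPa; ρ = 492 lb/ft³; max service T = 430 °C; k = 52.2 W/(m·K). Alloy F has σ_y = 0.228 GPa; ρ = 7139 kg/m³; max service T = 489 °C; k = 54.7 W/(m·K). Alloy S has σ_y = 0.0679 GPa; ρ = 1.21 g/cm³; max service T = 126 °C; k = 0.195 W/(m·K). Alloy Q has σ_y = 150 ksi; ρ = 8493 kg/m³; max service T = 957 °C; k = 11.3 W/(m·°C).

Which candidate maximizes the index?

alloy Q

Screen on constraints: max service T ≥ 278 °C; k ≥ 5.75 W/(m·K). Survivors: alloy H, alloy F, alloy Q.
In SI units:
  alloy H: σ_y = 265.0 MPa, ρ = 7881 kg/m³
  alloy F: σ_y = 228.0 MPa, ρ = 7139 kg/m³
  alloy Q: σ_y = 1034 MPa, ρ = 8493 kg/m³
  alloy Q: M = 12.0×10⁻³
  alloy H: M = 5.23×10⁻³
  alloy F: M = 5.23×10⁻³
Highest index: alloy Q.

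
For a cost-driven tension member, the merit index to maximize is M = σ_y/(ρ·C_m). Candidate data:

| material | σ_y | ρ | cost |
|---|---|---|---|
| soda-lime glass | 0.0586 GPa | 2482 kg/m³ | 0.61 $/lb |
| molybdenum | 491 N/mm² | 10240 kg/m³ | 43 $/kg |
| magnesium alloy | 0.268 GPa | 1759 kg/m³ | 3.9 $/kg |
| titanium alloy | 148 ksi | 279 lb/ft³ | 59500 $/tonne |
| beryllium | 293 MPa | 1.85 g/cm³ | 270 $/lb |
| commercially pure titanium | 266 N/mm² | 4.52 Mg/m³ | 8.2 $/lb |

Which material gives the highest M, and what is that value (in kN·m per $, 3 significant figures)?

magnesium alloy, M = 39.1 kN·m per $

In SI units:
  soda-lime glass: σ_y = 58.60 MPa, ρ = 2482 kg/m³, cost = 1.345 $/kg
  molybdenum: σ_y = 491.0 MPa, ρ = 10240 kg/m³, cost = 43.00 $/kg
  magnesium alloy: σ_y = 268.0 MPa, ρ = 1759 kg/m³, cost = 3.900 $/kg
  titanium alloy: σ_y = 1020 MPa, ρ = 4469 kg/m³, cost = 59.50 $/kg
  beryllium: σ_y = 293.0 MPa, ρ = 1850 kg/m³, cost = 595.2 $/kg
  commercially pure titanium: σ_y = 266.0 MPa, ρ = 4520 kg/m³, cost = 18.08 $/kg
  magnesium alloy: M = 39.1 kN·m per $
  soda-lime glass: M = 17.6 kN·m per $
  titanium alloy: M = 3.84 kN·m per $
  commercially pure titanium: M = 3.26 kN·m per $
  molybdenum: M = 1.12 kN·m per $
  beryllium: M = 0.266 kN·m per $
The maximum is for magnesium alloy.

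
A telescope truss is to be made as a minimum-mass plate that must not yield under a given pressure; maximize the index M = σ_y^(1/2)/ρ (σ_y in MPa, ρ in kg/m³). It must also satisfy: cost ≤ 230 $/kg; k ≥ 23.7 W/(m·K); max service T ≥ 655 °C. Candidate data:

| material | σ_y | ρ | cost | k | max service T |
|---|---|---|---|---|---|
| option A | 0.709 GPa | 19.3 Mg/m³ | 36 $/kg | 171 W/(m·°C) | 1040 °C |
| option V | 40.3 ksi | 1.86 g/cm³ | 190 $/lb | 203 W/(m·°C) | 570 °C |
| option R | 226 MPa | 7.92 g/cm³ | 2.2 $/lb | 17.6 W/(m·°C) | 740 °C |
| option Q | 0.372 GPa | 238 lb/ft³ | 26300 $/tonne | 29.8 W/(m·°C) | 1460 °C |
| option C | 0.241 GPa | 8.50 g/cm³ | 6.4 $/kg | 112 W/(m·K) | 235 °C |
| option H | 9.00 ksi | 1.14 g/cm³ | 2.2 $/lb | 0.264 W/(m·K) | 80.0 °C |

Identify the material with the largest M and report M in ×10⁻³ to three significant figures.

Screen on constraints: cost ≤ 230 $/kg; k ≥ 23.7 W/(m·K); max service T ≥ 655 °C. Survivors: option A, option Q.
Normalizing units and computing the index:
  option A: σ_y = 709.0 MPa, ρ = 19300 kg/m³
  option Q: σ_y = 372.0 MPa, ρ = 3812 kg/m³
  option Q: M = 5.06×10⁻³
  option A: M = 1.38×10⁻³
Option Q ranks first.

option Q, M = 5.06×10⁻³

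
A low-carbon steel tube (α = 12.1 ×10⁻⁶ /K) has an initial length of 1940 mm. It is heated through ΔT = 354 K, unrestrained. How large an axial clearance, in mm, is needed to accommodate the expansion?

ΔL = α·L₀·ΔT = 12.1×10⁻⁶ × 1940 mm × 354.0 K = 8.31 mm.

8.31 mm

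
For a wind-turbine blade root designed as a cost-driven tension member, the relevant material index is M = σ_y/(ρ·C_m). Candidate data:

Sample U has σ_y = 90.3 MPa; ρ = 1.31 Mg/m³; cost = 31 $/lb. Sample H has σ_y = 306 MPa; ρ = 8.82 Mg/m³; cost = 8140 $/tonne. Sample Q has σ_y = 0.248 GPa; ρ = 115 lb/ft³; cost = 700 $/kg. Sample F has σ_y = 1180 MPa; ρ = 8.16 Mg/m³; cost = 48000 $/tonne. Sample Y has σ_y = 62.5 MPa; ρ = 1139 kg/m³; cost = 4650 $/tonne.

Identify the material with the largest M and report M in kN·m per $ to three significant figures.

After converting to SI:
  sample U: σ_y = 90.30 MPa, ρ = 1310 kg/m³, cost = 68.34 $/kg
  sample H: σ_y = 306.0 MPa, ρ = 8820 kg/m³, cost = 8.140 $/kg
  sample Q: σ_y = 248.0 MPa, ρ = 1842 kg/m³, cost = 700.0 $/kg
  sample F: σ_y = 1180 MPa, ρ = 8160 kg/m³, cost = 48.00 $/kg
  sample Y: σ_y = 62.50 MPa, ρ = 1139 kg/m³, cost = 4.650 $/kg
  sample Y: M = 11.8 kN·m per $
  sample H: M = 4.26 kN·m per $
  sample F: M = 3.01 kN·m per $
  sample U: M = 1.01 kN·m per $
  sample Q: M = 0.192 kN·m per $
Highest index: sample Y.

sample Y, M = 11.8 kN·m per $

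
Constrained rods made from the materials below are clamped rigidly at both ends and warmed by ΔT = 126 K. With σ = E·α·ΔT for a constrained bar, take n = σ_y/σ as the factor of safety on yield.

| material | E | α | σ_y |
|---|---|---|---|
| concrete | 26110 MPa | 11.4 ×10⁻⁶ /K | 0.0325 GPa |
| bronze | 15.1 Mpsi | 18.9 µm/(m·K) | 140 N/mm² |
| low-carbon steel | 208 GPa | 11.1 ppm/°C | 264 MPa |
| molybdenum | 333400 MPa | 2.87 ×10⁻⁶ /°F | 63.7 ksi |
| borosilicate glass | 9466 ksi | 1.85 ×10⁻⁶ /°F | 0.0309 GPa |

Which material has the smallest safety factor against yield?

With everything in SI (GPa, ×10⁻⁶/K, MPa):
  concrete: E = 26.11, α = 11.4, σ_y = 32.50 → σ = 37.5 MPa, n = 0.867
  bronze: E = 104.1, α = 18.9, σ_y = 140.0 → σ = 248 MPa, n = 0.565
  low-carbon steel: E = 208.0, α = 11.1, σ_y = 264.0 → σ = 291 MPa, n = 0.908
  molybdenum: E = 333.4, α = 5.17, σ_y = 439.2 → σ = 217 MPa, n = 2.02
  borosilicate glass: E = 65.27, α = 3.33, σ_y = 30.90 → σ = 27.4 MPa, n = 1.13
Smallest n: bronze with n = 0.565.

bronze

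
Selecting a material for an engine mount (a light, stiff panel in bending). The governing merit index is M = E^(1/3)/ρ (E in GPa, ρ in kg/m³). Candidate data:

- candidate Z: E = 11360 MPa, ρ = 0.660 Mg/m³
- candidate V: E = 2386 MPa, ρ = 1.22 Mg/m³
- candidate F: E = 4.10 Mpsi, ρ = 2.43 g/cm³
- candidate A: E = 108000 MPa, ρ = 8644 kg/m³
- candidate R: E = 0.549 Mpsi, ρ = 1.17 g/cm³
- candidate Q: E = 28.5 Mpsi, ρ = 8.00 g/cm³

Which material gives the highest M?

Putting every candidate on a common basis:
  candidate Z: E = 11.36 GPa, ρ = 660.0 kg/m³
  candidate V: E = 2.386 GPa, ρ = 1220 kg/m³
  candidate F: E = 28.27 GPa, ρ = 2430 kg/m³
  candidate A: E = 108.0 GPa, ρ = 8644 kg/m³
  candidate R: E = 3.785 GPa, ρ = 1170 kg/m³
  candidate Q: E = 196.5 GPa, ρ = 8000 kg/m³
  candidate Z: M = 3.41×10⁻³
  candidate R: M = 1.33×10⁻³
  candidate F: M = 1.25×10⁻³
  candidate V: M = 1.10×10⁻³
  candidate Q: M = 0.727×10⁻³
  candidate A: M = 0.551×10⁻³
The maximum is for candidate Z.

candidate Z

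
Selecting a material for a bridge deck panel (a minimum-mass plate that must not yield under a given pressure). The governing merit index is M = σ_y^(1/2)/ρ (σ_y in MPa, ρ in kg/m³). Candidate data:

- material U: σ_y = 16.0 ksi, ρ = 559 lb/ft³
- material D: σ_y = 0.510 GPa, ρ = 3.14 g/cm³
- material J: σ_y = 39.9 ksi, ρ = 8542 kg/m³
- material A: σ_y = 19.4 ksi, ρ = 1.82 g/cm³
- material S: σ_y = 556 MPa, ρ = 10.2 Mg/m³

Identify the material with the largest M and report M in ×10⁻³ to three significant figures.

After converting to SI:
  material U: σ_y = 110.3 MPa, ρ = 8954 kg/m³
  material D: σ_y = 510.0 MPa, ρ = 3140 kg/m³
  material J: σ_y = 275.1 MPa, ρ = 8542 kg/m³
  material A: σ_y = 133.8 MPa, ρ = 1820 kg/m³
  material S: σ_y = 556.0 MPa, ρ = 10200 kg/m³
  material D: M = 7.19×10⁻³
  material A: M = 6.35×10⁻³
  material S: M = 2.31×10⁻³
  material J: M = 1.94×10⁻³
  material U: M = 1.17×10⁻³
Material D ranks first.

material D, M = 7.19×10⁻³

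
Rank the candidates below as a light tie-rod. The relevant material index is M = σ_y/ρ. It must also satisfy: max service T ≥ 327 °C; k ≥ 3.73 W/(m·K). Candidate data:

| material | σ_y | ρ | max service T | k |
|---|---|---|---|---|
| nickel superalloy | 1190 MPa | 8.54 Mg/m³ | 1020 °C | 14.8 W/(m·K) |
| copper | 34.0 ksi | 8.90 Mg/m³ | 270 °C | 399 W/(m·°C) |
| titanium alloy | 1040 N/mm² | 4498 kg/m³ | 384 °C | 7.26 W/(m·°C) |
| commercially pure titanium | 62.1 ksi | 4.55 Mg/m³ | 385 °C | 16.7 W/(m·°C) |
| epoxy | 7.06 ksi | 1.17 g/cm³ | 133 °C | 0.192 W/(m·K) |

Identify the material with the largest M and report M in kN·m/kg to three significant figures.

Screen on constraints: max service T ≥ 327 °C; k ≥ 3.73 W/(m·K). Survivors: nickel superalloy, titanium alloy, commercially pure titanium.
Putting every candidate on a common basis:
  nickel superalloy: σ_y = 1190 MPa, ρ = 8540 kg/m³
  titanium alloy: σ_y = 1040 MPa, ρ = 4498 kg/m³
  commercially pure titanium: σ_y = 428.2 MPa, ρ = 4550 kg/m³
  titanium alloy: M = 231 kN·m/kg
  nickel superalloy: M = 139 kN·m/kg
  commercially pure titanium: M = 94.1 kN·m/kg
Highest index: titanium alloy.

titanium alloy, M = 231 kN·m/kg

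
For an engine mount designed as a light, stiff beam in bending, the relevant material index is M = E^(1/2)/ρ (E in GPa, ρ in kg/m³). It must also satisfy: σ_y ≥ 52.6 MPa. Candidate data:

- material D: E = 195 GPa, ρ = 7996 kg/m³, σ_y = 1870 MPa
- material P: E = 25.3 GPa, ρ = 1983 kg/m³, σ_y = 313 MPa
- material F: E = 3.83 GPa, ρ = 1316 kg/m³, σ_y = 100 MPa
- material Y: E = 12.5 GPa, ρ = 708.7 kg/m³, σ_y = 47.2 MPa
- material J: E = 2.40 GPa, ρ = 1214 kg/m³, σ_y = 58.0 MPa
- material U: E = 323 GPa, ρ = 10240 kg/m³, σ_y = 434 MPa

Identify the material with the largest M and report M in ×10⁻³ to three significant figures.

Screen on constraints: σ_y ≥ 52.6 MPa. Survivors: material D, material P, material F, material J, material U.
Per-candidate index values:
  material P: M = 2.54×10⁻³
  material U: M = 1.76×10⁻³
  material D: M = 1.75×10⁻³
  material F: M = 1.49×10⁻³
  material J: M = 1.28×10⁻³
The maximum is for material P.

material P, M = 2.54×10⁻³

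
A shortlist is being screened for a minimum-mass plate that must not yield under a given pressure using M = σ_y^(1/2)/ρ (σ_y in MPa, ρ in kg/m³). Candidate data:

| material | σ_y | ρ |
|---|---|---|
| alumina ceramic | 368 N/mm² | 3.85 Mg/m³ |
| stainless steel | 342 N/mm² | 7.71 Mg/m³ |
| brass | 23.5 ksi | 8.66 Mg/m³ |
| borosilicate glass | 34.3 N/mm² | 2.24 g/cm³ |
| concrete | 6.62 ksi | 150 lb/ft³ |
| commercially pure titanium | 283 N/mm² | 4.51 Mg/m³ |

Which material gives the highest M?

alumina ceramic

Convert each candidate to consistent units, then evaluate M:
  alumina ceramic: σ_y = 368.0 MPa, ρ = 3850 kg/m³
  stainless steel: σ_y = 342.0 MPa, ρ = 7710 kg/m³
  brass: σ_y = 162.0 MPa, ρ = 8660 kg/m³
  borosilicate glass: σ_y = 34.30 MPa, ρ = 2240 kg/m³
  concrete: σ_y = 45.64 MPa, ρ = 2403 kg/m³
  commercially pure titanium: σ_y = 283.0 MPa, ρ = 4510 kg/m³
  alumina ceramic: M = 4.98×10⁻³
  commercially pure titanium: M = 3.73×10⁻³
  concrete: M = 2.81×10⁻³
  borosilicate glass: M = 2.61×10⁻³
  stainless steel: M = 2.40×10⁻³
  brass: M = 1.47×10⁻³
The maximum is for alumina ceramic.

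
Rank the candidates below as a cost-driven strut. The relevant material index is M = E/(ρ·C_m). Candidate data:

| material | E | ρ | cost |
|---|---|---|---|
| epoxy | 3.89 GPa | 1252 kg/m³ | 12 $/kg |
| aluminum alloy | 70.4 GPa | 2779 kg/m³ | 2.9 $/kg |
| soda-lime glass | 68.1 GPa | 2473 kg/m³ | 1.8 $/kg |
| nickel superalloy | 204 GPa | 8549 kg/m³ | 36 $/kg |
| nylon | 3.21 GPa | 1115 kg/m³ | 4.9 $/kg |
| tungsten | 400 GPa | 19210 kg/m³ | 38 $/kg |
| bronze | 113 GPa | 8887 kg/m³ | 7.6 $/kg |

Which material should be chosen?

Per-candidate index values:
  soda-lime glass: M = 15.3 MN·m per $
  aluminum alloy: M = 8.74 MN·m per $
  bronze: M = 1.67 MN·m per $
  nickel superalloy: M = 0.663 MN·m per $
  nylon: M = 0.588 MN·m per $
  tungsten: M = 0.548 MN·m per $
  epoxy: M = 0.259 MN·m per $
Soda-lime glass has the largest M.

soda-lime glass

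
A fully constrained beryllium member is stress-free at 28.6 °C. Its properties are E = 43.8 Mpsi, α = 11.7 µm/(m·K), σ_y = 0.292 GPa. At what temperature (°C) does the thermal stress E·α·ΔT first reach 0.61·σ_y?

79.0 °C

E = 43.8 Mpsi = 302.0 GPa.
σ_y = 0.292 GPa = 292.0 MPa.
E·α·ΔT = 178.1 MPa ⇒ ΔT = 178.1 / (302.0×10³ × 11.7×10⁻⁶) = 50.41 K.
T = 28.6 + 50.41 = 79.01 °C.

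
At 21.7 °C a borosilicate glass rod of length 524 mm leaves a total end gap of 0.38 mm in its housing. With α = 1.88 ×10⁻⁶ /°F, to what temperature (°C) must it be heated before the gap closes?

α = 1.88×10⁻⁶/°F × 9/5 = 3.38×10⁻⁶/K.
α·L₀·ΔT = 0.38 mm ⇒ ΔT = 0.38 / (3.38×10⁻⁶ × 524.0) = 214.3 K.
T = 21.7 + 214.3 = 236.0 °C.

236 °C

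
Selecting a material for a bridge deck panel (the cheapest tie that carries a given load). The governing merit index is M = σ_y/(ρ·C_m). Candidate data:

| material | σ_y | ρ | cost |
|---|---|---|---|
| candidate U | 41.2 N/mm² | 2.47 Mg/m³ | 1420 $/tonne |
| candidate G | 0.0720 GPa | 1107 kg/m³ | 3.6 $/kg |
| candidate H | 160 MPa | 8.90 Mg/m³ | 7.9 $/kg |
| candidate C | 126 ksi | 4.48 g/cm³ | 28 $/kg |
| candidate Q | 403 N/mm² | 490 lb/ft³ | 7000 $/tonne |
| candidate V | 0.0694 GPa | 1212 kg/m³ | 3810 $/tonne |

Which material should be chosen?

candidate G

After converting to SI:
  candidate U: σ_y = 41.20 MPa, ρ = 2470 kg/m³, cost = 1.420 $/kg
  candidate G: σ_y = 72.00 MPa, ρ = 1107 kg/m³, cost = 3.600 $/kg
  candidate H: σ_y = 160.0 MPa, ρ = 8900 kg/m³, cost = 7.900 $/kg
  candidate C: σ_y = 868.7 MPa, ρ = 4480 kg/m³, cost = 28.00 $/kg
  candidate Q: σ_y = 403.0 MPa, ρ = 7849 kg/m³, cost = 7.000 $/kg
  candidate V: σ_y = 69.40 MPa, ρ = 1212 kg/m³, cost = 3.810 $/kg
  candidate G: M = 18.1 kN·m per $
  candidate V: M = 15.0 kN·m per $
  candidate U: M = 11.7 kN·m per $
  candidate Q: M = 7.33 kN·m per $
  candidate C: M = 6.93 kN·m per $
  candidate H: M = 2.28 kN·m per $
Highest index: candidate G.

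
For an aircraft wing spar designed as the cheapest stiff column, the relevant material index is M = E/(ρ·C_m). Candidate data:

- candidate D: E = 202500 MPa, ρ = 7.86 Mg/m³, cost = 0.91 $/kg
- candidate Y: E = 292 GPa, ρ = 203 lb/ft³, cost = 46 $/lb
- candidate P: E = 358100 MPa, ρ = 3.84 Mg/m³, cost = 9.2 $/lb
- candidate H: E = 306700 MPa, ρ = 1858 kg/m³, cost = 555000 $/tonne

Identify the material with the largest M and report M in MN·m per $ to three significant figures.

candidate D, M = 28.3 MN·m per $

Normalizing units and computing the index:
  candidate D: E = 202.5 GPa, ρ = 7860 kg/m³, cost = 0.9100 $/kg
  candidate Y: E = 292.0 GPa, ρ = 3252 kg/m³, cost = 101.4 $/kg
  candidate P: E = 358.1 GPa, ρ = 3840 kg/m³, cost = 20.28 $/kg
  candidate H: E = 306.7 GPa, ρ = 1858 kg/m³, cost = 555.0 $/kg
  candidate D: M = 28.3 MN·m per $
  candidate P: M = 4.60 MN·m per $
  candidate Y: M = 0.885 MN·m per $
  candidate H: M = 0.297 MN·m per $
The maximum is for candidate D.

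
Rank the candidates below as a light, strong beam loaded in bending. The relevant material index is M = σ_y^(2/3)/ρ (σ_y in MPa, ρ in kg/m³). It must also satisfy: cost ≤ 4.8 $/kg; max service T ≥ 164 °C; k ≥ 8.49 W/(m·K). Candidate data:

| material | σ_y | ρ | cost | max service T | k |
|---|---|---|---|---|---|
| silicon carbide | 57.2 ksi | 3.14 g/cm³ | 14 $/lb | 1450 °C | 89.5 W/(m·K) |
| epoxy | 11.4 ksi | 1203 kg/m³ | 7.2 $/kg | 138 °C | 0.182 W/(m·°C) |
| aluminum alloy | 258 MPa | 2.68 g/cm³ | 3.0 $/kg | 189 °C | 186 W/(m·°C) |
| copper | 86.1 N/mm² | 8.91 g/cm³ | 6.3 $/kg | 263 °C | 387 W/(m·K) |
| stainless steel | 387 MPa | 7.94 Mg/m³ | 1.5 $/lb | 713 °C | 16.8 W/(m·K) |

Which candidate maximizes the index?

aluminum alloy

Screen on constraints: cost ≤ 4.8 $/kg; max service T ≥ 164 °C; k ≥ 8.49 W/(m·K). Survivors: aluminum alloy, stainless steel.
After converting to SI:
  aluminum alloy: σ_y = 258.0 MPa, ρ = 2680 kg/m³
  stainless steel: σ_y = 387.0 MPa, ρ = 7940 kg/m³
  aluminum alloy: M = 15.1×10⁻³
  stainless steel: M = 6.69×10⁻³
Aluminum alloy ranks first.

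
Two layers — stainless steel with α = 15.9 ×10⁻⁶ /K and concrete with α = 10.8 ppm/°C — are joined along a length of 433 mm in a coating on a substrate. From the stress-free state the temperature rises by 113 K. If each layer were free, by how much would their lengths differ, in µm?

250 µm

Δα = |15.9 − 10.8|×10⁻⁶/K = 5.10×10⁻⁶/K.
ΔL_mismatch = Δα·L·ΔT = 5.10×10⁻⁶ × 433.0 mm × 113.0 K = 250 µm.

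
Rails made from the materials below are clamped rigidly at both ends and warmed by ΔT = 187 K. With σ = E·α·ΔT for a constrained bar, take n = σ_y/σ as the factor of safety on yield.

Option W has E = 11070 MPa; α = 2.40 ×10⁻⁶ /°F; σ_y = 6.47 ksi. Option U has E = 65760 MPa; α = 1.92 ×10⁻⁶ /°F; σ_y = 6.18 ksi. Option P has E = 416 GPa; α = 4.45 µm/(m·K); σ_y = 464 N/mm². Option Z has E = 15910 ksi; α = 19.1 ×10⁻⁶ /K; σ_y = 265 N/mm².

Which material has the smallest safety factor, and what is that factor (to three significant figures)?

In consistent units (E in GPa, α in ×10⁻⁶/K, σ_y in MPa):
  option W: E = 11.07, α = 4.32, σ_y = 44.61 → σ = 8.94 MPa, n = 4.99
  option U: E = 65.76, α = 3.46, σ_y = 42.61 → σ = 42.5 MPa, n = 1.00
  option P: E = 416.0, α = 4.45, σ_y = 464.0 → σ = 346 MPa, n = 1.34
  option Z: E = 109.7, α = 19.1, σ_y = 265.0 → σ = 392 MPa, n = 0.676
Smallest n: option Z with n = 0.676.

option Z, n = 0.676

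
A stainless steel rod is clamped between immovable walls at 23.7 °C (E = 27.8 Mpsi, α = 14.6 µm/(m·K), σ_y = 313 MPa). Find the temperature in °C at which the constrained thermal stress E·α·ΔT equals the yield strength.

E = 27.8 Mpsi = 191.7 GPa.
E·α·ΔT = 313.0 MPa ⇒ ΔT = 313.0 / (191.7×10³ × 14.6×10⁻⁶) = 111.8 K.
T = 23.7 + 111.8 = 135.5 °C.

136 °C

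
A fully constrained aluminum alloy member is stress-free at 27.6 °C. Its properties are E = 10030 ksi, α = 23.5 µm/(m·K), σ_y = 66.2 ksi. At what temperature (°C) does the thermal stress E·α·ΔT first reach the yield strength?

308 °C

E = 10030 ksi = 69.15 GPa.
σ_y = 66.2 ksi = 456.4 MPa.
E·α·ΔT = 456.4 MPa ⇒ ΔT = 456.4 / (69.15×10³ × 23.5×10⁻⁶) = 280.9 K.
T = 27.6 + 280.9 = 308.5 °C.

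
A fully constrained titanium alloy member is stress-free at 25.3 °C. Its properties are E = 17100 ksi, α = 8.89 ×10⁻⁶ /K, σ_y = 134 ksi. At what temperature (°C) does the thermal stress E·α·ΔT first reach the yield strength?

E = 17100 ksi = 117.9 GPa.
σ_y = 134 ksi = 923.9 MPa.
E·α·ΔT = 923.9 MPa ⇒ ΔT = 923.9 / (117.9×10³ × 8.89×10⁻⁶) = 881.5 K.
T = 25.3 + 881.5 = 906.8 °C.

907 °C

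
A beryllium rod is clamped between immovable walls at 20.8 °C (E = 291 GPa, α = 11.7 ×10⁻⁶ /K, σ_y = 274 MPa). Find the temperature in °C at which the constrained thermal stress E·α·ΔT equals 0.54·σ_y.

64.3 °C

E·α·ΔT = 148.0 MPa ⇒ ΔT = 148.0 / (291.0×10³ × 11.7×10⁻⁶) = 43.46 K.
T = 20.8 + 43.46 = 64.26 °C.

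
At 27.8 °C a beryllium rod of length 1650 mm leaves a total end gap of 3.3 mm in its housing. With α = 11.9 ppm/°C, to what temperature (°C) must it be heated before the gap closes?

196 °C

α·L₀·ΔT = 3.3 mm ⇒ ΔT = 3.3 / (11.9×10⁻⁶ × 1650.0) = 168.1 K.
T = 27.8 + 168.1 = 195.9 °C.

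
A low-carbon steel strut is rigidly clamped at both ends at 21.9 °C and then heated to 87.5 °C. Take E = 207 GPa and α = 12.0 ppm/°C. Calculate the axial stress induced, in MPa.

163 MPa

ΔT = 65.60 K. Constrained thermal stress σ = E·α·ΔT = 207.0×10³ MPa × 12.0×10⁻⁶ × 65.60 = 163 MPa (compressive).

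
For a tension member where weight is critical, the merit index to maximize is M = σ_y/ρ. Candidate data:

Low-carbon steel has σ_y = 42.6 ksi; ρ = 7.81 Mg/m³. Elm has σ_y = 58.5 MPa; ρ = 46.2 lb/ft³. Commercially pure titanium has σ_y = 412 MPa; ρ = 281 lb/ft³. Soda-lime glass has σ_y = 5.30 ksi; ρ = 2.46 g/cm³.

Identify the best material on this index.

Convert each candidate to consistent units, then evaluate M:
  low-carbon steel: σ_y = 293.7 MPa, ρ = 7810 kg/m³
  elm: σ_y = 58.50 MPa, ρ = 740.1 kg/m³
  commercially pure titanium: σ_y = 412.0 MPa, ρ = 4501 kg/m³
  soda-lime glass: σ_y = 36.54 MPa, ρ = 2460 kg/m³
  commercially pure titanium: M = 91.5 kN·m/kg
  elm: M = 79.0 kN·m/kg
  low-carbon steel: M = 37.6 kN·m/kg
  soda-lime glass: M = 14.9 kN·m/kg
Highest index: commercially pure titanium.

commercially pure titanium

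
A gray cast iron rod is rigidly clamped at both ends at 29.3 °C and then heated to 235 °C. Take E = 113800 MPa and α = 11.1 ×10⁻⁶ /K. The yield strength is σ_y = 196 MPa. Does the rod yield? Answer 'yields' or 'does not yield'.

E = 113800 MPa = 113.8 GPa.
ΔT = 205.7 K. Constrained thermal stress σ = E·α·ΔT = 113.8×10³ MPa × 11.1×10⁻⁶ × 205.7 = 260 MPa (compressive).
Compare to σ_y = 196 MPa: σ ≥ σ_y, so it yields.

yields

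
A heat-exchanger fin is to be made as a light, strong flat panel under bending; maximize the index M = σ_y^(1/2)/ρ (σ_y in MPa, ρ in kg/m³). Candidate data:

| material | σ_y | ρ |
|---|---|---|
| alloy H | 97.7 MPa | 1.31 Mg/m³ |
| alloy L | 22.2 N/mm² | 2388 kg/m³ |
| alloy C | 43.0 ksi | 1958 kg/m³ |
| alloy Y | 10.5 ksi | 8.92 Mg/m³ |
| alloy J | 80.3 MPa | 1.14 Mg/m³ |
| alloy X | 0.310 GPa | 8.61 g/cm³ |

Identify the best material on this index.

Convert each candidate to consistent units, then evaluate M:
  alloy H: σ_y = 97.70 MPa, ρ = 1310 kg/m³
  alloy L: σ_y = 22.20 MPa, ρ = 2388 kg/m³
  alloy C: σ_y = 296.5 MPa, ρ = 1958 kg/m³
  alloy Y: σ_y = 72.39 MPa, ρ = 8920 kg/m³
  alloy J: σ_y = 80.30 MPa, ρ = 1140 kg/m³
  alloy X: σ_y = 310.0 MPa, ρ = 8610 kg/m³
  alloy C: M = 8.79×10⁻³
  alloy J: M = 7.86×10⁻³
  alloy H: M = 7.55×10⁻³
  alloy X: M = 2.04×10⁻³
  alloy L: M = 1.97×10⁻³
  alloy Y: M = 0.954×10⁻³
Alloy C has the largest M.

alloy C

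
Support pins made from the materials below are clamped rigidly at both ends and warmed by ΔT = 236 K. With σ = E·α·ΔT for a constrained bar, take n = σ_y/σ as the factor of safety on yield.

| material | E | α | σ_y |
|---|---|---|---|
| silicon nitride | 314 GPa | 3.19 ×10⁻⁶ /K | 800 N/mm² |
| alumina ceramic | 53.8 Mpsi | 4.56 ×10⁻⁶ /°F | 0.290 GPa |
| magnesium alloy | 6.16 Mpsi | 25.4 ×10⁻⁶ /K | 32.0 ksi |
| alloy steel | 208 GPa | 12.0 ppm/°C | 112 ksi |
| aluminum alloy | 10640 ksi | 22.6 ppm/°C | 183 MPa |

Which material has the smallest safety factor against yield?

alumina ceramic

Converting E to GPa, α to ×10⁻⁶/K, σ_y to MPa, then σ and n for each:
  silicon nitride: E = 314.0, α = 3.19, σ_y = 800.0 → σ = 236 MPa, n = 3.38
  alumina ceramic: E = 370.9, α = 8.21, σ_y = 290.0 → σ = 719 MPa, n = 0.404
  magnesium alloy: E = 42.47, α = 25.4, σ_y = 220.6 → σ = 255 MPa, n = 0.867
  alloy steel: E = 208.0, α = 12.0, σ_y = 772.2 → σ = 589 MPa, n = 1.31
  aluminum alloy: E = 73.36, α = 22.6, σ_y = 183.0 → σ = 391 MPa, n = 0.468
Smallest n: alumina ceramic with n = 0.404.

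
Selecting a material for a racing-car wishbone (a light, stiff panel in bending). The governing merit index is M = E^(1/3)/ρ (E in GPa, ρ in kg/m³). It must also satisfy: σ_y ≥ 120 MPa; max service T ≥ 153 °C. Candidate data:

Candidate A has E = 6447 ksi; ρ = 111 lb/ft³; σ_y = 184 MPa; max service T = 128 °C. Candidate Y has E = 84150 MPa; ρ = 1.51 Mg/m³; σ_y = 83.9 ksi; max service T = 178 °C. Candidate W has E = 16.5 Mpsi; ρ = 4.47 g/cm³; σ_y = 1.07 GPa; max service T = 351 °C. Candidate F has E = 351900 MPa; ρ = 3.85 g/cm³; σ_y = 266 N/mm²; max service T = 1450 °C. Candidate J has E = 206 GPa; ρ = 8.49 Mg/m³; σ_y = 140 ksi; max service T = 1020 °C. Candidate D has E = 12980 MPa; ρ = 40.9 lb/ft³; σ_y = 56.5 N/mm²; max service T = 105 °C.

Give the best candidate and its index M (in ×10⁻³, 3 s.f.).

candidate Y, M = 2.90×10⁻³

Screen on constraints: σ_y ≥ 120 MPa; max service T ≥ 153 °C. Survivors: candidate Y, candidate W, candidate F, candidate J.
Normalizing units and computing the index:
  candidate Y: E = 84.15 GPa, ρ = 1510 kg/m³
  candidate W: E = 113.8 GPa, ρ = 4470 kg/m³
  candidate F: E = 351.9 GPa, ρ = 3850 kg/m³
  candidate J: E = 206.0 GPa, ρ = 8490 kg/m³
  candidate Y: M = 2.90×10⁻³
  candidate F: M = 1.83×10⁻³
  candidate W: M = 1.08×10⁻³
  candidate J: M = 0.696×10⁻³
Candidate Y ranks first.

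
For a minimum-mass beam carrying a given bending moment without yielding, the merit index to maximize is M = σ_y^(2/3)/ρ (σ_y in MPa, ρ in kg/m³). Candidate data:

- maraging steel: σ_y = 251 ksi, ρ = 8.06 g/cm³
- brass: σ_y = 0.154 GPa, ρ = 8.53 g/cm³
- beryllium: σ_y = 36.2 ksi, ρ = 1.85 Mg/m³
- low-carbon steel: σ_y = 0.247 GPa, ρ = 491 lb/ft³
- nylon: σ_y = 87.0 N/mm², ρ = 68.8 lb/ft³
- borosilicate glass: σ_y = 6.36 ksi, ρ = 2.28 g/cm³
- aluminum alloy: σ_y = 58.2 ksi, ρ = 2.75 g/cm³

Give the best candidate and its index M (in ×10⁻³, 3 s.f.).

Convert each candidate to consistent units, then evaluate M:
  maraging steel: σ_y = 1731 MPa, ρ = 8060 kg/m³
  brass: σ_y = 154.0 MPa, ρ = 8530 kg/m³
  beryllium: σ_y = 249.6 MPa, ρ = 1850 kg/m³
  low-carbon steel: σ_y = 247.0 MPa, ρ = 7865 kg/m³
  nylon: σ_y = 87.00 MPa, ρ = 1102 kg/m³
  borosilicate glass: σ_y = 43.85 MPa, ρ = 2280 kg/m³
  aluminum alloy: σ_y = 401.3 MPa, ρ = 2750 kg/m³
  beryllium: M = 21.4×10⁻³
  aluminum alloy: M = 19.8×10⁻³
  maraging steel: M = 17.9×10⁻³
  nylon: M = 17.8×10⁻³
  borosilicate glass: M = 5.45×10⁻³
  low-carbon steel: M = 5.01×10⁻³
  brass: M = 3.37×10⁻³
Highest index: beryllium.

beryllium, M = 21.4×10⁻³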